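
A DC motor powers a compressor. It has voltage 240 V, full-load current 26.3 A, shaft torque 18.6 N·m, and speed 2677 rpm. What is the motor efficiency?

ω = 2π × 2677/60 = 280.3 rad/s; P_out = τω = 18.6 × 280.3 = 5214 W
P_in = V·I = 240 × 26.3 = 6312 W
η = P_out / P_in = 5214 / 6312 = 0.826 = 82.6%

82.6 %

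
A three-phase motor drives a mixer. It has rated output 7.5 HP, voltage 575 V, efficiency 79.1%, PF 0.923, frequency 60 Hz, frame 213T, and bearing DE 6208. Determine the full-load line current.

P_out = 7.5 × 746 = 5595 W
P_in = P_out / η = 5595 / 0.791 = 7073 W
I_L = P_in / (√3·V_L·cosφ) = 7073 / (1.732 × 575 × 0.923) = 7.69 A

7.69 A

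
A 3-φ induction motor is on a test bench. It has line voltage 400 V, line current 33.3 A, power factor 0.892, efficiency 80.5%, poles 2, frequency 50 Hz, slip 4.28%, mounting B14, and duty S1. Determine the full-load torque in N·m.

P_in = √3·V·I·cosφ = 1.732 × 400 × 33.3 × 0.892 = 20579 W
P_out = η·P_in = 0.805 × 20579 = 16566 W
n_s = 120×50/2 = 3000 rpm; n = 3000×(1−0.0428) = 2872 rpm
ω = 2π×2872/60 = 300.8 rad/s
τ = P_out/ω = 16566/300.8 = 55.1 N·m

55.1 N·m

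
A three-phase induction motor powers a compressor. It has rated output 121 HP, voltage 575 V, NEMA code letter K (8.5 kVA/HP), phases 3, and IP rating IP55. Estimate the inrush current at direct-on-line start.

1030 A

S_LR = 8.5 × 121 = 1028.5 kVA
I_LR = S_LR/(√3·V_L) = 1028500/(1.732×575) = 1030 A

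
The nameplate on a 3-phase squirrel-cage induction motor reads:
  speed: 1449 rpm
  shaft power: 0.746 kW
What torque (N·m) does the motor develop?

ω = 2π × 1449/60 = 151.7 rad/s
τ = P/ω = 746/151.7 = 4.92 N·m

4.92 N·m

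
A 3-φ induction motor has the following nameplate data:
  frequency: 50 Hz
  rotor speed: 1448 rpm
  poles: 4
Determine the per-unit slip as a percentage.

3.5 %

n_s = 120f/p = 120×50/4 = 1500 rpm
s = (n_s − n)/n_s = (1500 − 1448)/1500 = 0.0347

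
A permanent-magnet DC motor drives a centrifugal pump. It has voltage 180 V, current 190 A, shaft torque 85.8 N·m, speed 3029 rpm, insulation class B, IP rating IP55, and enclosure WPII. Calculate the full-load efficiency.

ω = 2π × 3029/60 = 317.2 rad/s; P_out = τω = 85.8 × 317.2 = 27216 W
P_in = V·I = 180 × 190 = 34200 W
η = P_out / P_in = 27216 / 34200 = 0.796 = 79.6%

79.6 %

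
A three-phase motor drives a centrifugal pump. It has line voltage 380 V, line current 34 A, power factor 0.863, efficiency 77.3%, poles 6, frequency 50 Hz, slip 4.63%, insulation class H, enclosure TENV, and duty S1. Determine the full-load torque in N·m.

149 N·m

P_in = √3·V·I·cosφ = 1.732 × 380 × 34 × 0.863 = 19312 W
P_out = η·P_in = 0.773 × 19312 = 14928 W
n_s = 120×50/6 = 1000 rpm; n = 1000×(1−0.0463) = 954 rpm
ω = 2π×954/60 = 99.9 rad/s
τ = P_out/ω = 14928/99.9 = 149 N·m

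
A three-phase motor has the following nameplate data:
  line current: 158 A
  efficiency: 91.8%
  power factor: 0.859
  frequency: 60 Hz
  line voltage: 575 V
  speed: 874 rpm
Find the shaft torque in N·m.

1360 N·m

P_in = √3·V·I·cosφ = 1.732 × 575 × 158 × 0.859 = 135166 W
P_out = η·P_in = 0.918 × 135166 = 124082 W
n = 874 rpm
ω = 2π×874/60 = 91.53 rad/s
τ = P_out/ω = 124082/91.53 = 1360 N·m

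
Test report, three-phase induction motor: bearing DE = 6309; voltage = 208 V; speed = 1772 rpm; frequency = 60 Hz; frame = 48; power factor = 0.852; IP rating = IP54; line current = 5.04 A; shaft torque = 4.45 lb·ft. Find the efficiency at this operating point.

72.4 %

τ = 4.45 lb·ft × 1.356 = 6.034 N·m
ω = 2π × 1772/60 = 185.6 rad/s; P_out = τω = 6.034 × 185.6 = 1120 W
P_in = √3·V_L·I_L·cosφ = 1.732 × 208 × 5.04 × 0.852 = 1547 W
η = P_out / P_in = 1120 / 1547 = 0.724 = 72.4%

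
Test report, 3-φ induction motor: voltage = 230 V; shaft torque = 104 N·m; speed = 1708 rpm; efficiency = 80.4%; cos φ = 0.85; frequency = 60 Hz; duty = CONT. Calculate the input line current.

ω = 2π×1708/60 = 178.9 rad/s; P_out = τω = 104 × 178.9 = 18606 W
P_in = P_out / η = 18606 / 0.804 = 23142 W
I_L = P_in / (√3·V_L·cosφ) = 23142 / (1.732 × 230 × 0.85) = 68.3 A

68.3 A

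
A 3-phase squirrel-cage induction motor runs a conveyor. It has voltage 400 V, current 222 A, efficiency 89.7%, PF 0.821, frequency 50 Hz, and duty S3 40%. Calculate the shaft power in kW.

113 kW

P_in = √3·V·I·cosφ = 1.732 × 400 × 222 × 0.821 = 126271 W
P_out = η·P_in = 0.897 × 126271 = 113265 W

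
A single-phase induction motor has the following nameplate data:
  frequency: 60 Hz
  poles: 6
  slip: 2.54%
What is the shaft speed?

n_s = 120f/p = 120×60/6 = 1200 rpm
n = n_s(1 − s) = 1200 × (1 − 0.0254) = 1170 rpm

1170 rpm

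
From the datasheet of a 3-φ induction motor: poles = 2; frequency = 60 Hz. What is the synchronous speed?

n_s = 120f/p = 120×60/2 = 3600 rpm

3600 rpm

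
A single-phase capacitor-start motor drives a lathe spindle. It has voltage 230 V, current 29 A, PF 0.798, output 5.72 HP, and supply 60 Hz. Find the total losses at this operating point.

P_in = V·I·cosφ = 230×29×0.798 = 5323 W
P_out = 5.72×746 = 4267 W
Losses = P_in − P_out = 5323 − 4267 = 1056 W

1060 W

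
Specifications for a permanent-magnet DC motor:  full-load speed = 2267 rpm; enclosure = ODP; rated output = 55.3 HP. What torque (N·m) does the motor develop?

174 N·m

P_out = 55.3 × 746 = 41254 W
ω = 2π × 2267/60 = 237.4 rad/s
τ = P_out/ω = 41254/237.4 = 174 N·m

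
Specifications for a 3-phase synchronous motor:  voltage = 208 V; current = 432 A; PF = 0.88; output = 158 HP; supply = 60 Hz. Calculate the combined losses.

P_in = √3·V·I·cosφ = 1.732×208×432×0.88 = 136955 W
P_out = 158×746 = 117868 W
Losses = P_in − P_out = 136955 − 117868 = 19087 W

19.1 kW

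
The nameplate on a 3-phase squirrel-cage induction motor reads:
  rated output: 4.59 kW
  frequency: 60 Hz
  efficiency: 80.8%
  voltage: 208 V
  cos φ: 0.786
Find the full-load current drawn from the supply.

20.1 A

P_out = 4.59 kW = 4590 W
P_in = P_out / η = 4590 / 0.808 = 5681 W
I_L = P_in / (√3·V_L·cosφ) = 5681 / (1.732 × 208 × 0.786) = 20.1 A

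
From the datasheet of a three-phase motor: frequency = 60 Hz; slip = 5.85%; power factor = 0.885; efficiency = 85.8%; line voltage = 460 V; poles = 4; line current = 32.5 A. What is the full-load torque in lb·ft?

P_in = √3·V·I·cosφ = 1.732 × 460 × 32.5 × 0.885 = 22916 W
P_out = η·P_in = 0.858 × 22916 = 19662 W
n_s = 120×60/4 = 1800 rpm; n = 1800×(1−0.0585) = 1695 rpm
ω = 2π×1695/60 = 177.5 rad/s
τ = P_out/ω = 19662/177.5 = 110.8 N·m
In lb·ft: 110.8/1.356 = 81.7 lb·ft

81.7 lb·ft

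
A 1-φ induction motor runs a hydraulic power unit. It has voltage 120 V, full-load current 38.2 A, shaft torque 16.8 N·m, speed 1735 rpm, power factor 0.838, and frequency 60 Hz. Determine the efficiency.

79.5 %

ω = 2π × 1735/60 = 181.7 rad/s; P_out = τω = 16.8 × 181.7 = 3053 W
P_in = V·I·cosφ = 120 × 38.2 × 0.838 = 3841 W
η = P_out / P_in = 3053 / 3841 = 0.795 = 79.5%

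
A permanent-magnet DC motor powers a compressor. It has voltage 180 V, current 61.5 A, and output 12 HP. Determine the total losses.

P_in = V·I = 180×61.5 = 11070 W
P_out = 12×746 = 8952 W
Losses = P_in − P_out = 11070 − 8952 = 2118 W

2120 W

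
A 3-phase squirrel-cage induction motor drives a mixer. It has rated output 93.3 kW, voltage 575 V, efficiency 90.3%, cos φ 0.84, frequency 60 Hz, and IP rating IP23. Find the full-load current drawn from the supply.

124 A

P_out = 93.3 kW = 93300 W
P_in = P_out / η = 93300 / 0.903 = 103322 W
I_L = P_in / (√3·V_L·cosφ) = 103322 / (1.732 × 575 × 0.84) = 124 A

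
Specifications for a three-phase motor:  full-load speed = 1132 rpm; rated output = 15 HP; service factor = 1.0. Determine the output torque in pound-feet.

P_out = 15 × 746 = 11190 W
ω = 2π × 1132/60 = 118.5 rad/s
τ = P_out/ω = 11190/118.5 = 94.43 N·m
In lb·ft: 94.43/1.356 = 69.6 lb·ft

69.6 lb·ft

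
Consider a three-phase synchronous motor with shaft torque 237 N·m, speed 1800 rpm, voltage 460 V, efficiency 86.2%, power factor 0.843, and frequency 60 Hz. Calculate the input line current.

ω = 2π×1800/60 = 188.5 rad/s; P_out = τω = 237 × 188.5 = 44675 W
P_in = P_out / η = 44675 / 0.862 = 51827 W
I_L = P_in / (√3·V_L·cosφ) = 51827 / (1.732 × 460 × 0.843) = 77.2 A

77.2 A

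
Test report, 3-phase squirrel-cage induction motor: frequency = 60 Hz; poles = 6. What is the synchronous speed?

n_s = 120f/p = 120×60/6 = 1200 rpm

1200 rpm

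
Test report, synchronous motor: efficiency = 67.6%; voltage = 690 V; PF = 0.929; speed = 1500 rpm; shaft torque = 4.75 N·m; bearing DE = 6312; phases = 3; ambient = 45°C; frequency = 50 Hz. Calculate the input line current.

ω = 2π×1500/60 = 157.1 rad/s; P_out = τω = 4.75 × 157.1 = 746 W
P_in = P_out / η = 746 / 0.676 = 1104 W
I_L = P_in / (√3·V_L·cosφ) = 1104 / (1.732 × 690 × 0.929) = 0.994 A

0.994 A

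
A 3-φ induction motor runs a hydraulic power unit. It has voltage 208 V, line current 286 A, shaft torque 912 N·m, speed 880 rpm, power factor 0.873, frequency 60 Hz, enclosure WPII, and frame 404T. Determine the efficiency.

93.4 %

ω = 2π × 880/60 = 92.15 rad/s; P_out = τω = 912 × 92.15 = 84041 W
P_in = √3·V_L·I_L·cosφ = 1.732 × 208 × 286 × 0.873 = 89948 W
η = P_out / P_in = 84041 / 89948 = 0.934 = 93.4%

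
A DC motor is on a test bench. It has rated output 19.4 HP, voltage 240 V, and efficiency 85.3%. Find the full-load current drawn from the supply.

P_out = 19.4 × 746 = 14472 W
P_in = P_out / η = 14472 / 0.853 = 16966 W
I = P_in / V = 16966 / 240 = 70.7 A

70.7 A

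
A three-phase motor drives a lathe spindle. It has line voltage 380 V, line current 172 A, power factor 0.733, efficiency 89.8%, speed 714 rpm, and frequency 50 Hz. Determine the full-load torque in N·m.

P_in = √3·V·I·cosφ = 1.732 × 380 × 172 × 0.733 = 82978 W
P_out = η·P_in = 0.898 × 82978 = 74514 W
n = 714 rpm
ω = 2π×714/60 = 74.77 rad/s
τ = P_out/ω = 74514/74.77 = 997 N·m

997 N·m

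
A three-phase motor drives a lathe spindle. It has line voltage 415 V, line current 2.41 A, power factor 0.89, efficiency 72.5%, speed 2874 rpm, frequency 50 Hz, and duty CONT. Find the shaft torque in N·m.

3.71 N·m

P_in = √3·V·I·cosφ = 1.732 × 415 × 2.41 × 0.89 = 1542 W
P_out = η·P_in = 0.725 × 1542 = 1118 W
n = 2874 rpm
ω = 2π×2874/60 = 301 rad/s
τ = P_out/ω = 1118/301 = 3.71 N·m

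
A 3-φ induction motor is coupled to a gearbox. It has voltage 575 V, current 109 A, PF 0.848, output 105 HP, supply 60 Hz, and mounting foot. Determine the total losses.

P_in = √3·V·I·cosφ = 1.732×575×109×0.848 = 92053 W
P_out = 105×746 = 78330 W
Losses = P_in − P_out = 92053 − 78330 = 13723 W

13700 W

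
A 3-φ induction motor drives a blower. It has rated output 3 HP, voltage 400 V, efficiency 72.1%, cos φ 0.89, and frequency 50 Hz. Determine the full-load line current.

P_out = 3 × 746 = 2238 W
P_in = P_out / η = 2238 / 0.721 = 3104 W
I_L = P_in / (√3·V_L·cosφ) = 3104 / (1.732 × 400 × 0.89) = 5.03 A

5.03 A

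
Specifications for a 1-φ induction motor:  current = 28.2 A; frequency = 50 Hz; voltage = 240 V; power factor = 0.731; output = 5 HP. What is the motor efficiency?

P_out = 5 × 746 = 3730 W
P_in = V·I·cosφ = 240 × 28.2 × 0.731 = 4947 W
η = P_out / P_in = 3730 / 4947 = 0.754 = 75.4%

75.4 %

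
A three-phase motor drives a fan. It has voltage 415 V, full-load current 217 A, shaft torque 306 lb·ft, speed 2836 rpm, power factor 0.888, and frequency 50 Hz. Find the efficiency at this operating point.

τ = 306 lb·ft × 1.356 = 414.9 N·m
ω = 2π × 2836/60 = 297 rad/s; P_out = τω = 414.9 × 297 = 123225 W
P_in = √3·V_L·I_L·cosφ = 1.732 × 415 × 217 × 0.888 = 138506 W
η = P_out / P_in = 123225 / 138506 = 0.890 = 89.0%

89.0 %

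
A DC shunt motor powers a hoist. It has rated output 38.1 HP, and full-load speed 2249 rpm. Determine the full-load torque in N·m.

121 N·m

P_out = 38.1 × 746 = 28423 W
ω = 2π × 2249/60 = 235.5 rad/s
τ = P_out/ω = 28423/235.5 = 121 N·m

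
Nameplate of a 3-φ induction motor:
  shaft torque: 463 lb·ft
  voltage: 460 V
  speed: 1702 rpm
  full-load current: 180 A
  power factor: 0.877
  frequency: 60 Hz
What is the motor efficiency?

89.0 %

τ = 463 lb·ft × 1.356 = 627.8 N·m
ω = 2π × 1702/60 = 178.2 rad/s; P_out = τω = 627.8 × 178.2 = 111874 W
P_in = √3·V_L·I_L·cosφ = 1.732 × 460 × 180 × 0.877 = 125770 W
η = P_out / P_in = 111874 / 125770 = 0.890 = 89.0%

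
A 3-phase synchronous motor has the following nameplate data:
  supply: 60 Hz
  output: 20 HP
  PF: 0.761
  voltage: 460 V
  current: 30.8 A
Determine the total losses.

P_in = √3·V·I·cosφ = 1.732×460×30.8×0.761 = 18674 W
P_out = 20×746 = 14920 W
Losses = P_in − P_out = 18674 − 14920 = 3754 W

3750 W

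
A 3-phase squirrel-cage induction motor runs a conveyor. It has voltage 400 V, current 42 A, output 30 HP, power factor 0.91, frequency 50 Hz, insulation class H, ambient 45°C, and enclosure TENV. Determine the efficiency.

P_out = 30 × 746 = 22380 W
P_in = √3·V_L·I_L·cosφ = 1.732 × 400 × 42 × 0.91 = 26479 W
η = P_out / P_in = 22380 / 26479 = 0.845 = 84.5%

84.5 %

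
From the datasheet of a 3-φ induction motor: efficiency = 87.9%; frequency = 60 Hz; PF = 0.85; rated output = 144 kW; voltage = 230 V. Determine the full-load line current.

P_out = 144 kW = 144000 W
P_in = P_out / η = 144000 / 0.879 = 163823 W
I_L = P_in / (√3·V_L·cosφ) = 163823 / (1.732 × 230 × 0.85) = 484 A

484 A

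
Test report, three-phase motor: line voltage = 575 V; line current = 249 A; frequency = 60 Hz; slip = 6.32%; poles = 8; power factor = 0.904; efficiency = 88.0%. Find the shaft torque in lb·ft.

P_in = √3·V·I·cosφ = 1.732 × 575 × 249 × 0.904 = 224173 W
P_out = η·P_in = 0.88 × 224173 = 197272 W
n_s = 120×60/8 = 900 rpm; n = 900×(1−0.0632) = 843 rpm
ω = 2π×843/60 = 88.28 rad/s
τ = P_out/ω = 197272/88.28 = 2235 N·m
In lb·ft: 2235/1.356 = 1650 lb·ft

1650 lb·ft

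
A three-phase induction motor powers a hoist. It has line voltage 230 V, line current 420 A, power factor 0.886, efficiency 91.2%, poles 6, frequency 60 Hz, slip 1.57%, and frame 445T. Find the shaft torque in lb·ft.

P_in = √3·V·I·cosφ = 1.732 × 230 × 420 × 0.886 = 148238 W
P_out = η·P_in = 0.912 × 148238 = 135193 W
n_s = 120×60/6 = 1200 rpm; n = 1200×(1−0.0157) = 1181 rpm
ω = 2π×1181/60 = 123.7 rad/s
τ = P_out/ω = 135193/123.7 = 1093 N·m
In lb·ft: 1093/1.356 = 806 lb·ft

806 lb·ft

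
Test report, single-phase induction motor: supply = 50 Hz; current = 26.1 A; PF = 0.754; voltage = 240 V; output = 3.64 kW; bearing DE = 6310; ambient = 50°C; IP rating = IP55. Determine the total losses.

1.08 kW

P_in = V·I·cosφ = 240×26.1×0.754 = 4723 W
P_out = 3640 W
Losses = P_in − P_out = 4723 − 3640 = 1083 W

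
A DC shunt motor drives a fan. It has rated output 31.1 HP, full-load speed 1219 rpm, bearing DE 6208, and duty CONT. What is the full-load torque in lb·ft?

134 lb·ft

P_out = 31.1 × 746 = 23201 W
ω = 2π × 1219/60 = 127.7 rad/s
τ = P_out/ω = 23201/127.7 = 181.7 N·m
In lb·ft: 181.7/1.356 = 134 lb·ft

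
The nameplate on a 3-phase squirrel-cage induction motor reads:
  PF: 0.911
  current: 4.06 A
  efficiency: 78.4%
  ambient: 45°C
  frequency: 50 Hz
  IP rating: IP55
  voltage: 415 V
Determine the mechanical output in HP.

P_in = √3·V·I·cosφ = 1.732 × 415 × 4.06 × 0.911 = 2659 W
P_out = η·P_in = 0.784 × 2659 = 2085 W
= 2085/746 = 2.79 HP

2.79 HP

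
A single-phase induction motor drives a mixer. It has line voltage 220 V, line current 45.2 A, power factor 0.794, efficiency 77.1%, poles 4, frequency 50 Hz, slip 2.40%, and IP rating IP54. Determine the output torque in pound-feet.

29.3 lb·ft

P_in = V·I·cosφ = 220 × 45.2 × 0.794 = 7896 W
P_out = η·P_in = 0.771 × 7896 = 6088 W
n_s = 120×50/4 = 1500 rpm; n = 1500×(1−0.024) = 1464 rpm
ω = 2π×1464/60 = 153.3 rad/s
τ = P_out/ω = 6088/153.3 = 39.71 N·m
In lb·ft: 39.71/1.356 = 29.3 lb·ft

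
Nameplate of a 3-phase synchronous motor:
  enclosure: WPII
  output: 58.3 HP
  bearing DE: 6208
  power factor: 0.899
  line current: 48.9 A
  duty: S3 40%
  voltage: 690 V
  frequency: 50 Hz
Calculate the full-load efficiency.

P_out = 58.3 × 746 = 43492 W
P_in = √3·V_L·I_L·cosφ = 1.732 × 690 × 48.9 × 0.899 = 52537 W
η = P_out / P_in = 43492 / 52537 = 0.828 = 82.8%

82.8 %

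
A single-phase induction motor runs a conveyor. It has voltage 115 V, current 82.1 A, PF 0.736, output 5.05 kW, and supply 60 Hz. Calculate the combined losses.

P_in = V·I·cosφ = 115×82.1×0.736 = 6949 W
P_out = 5050 W
Losses = P_in − P_out = 6949 − 5050 = 1899 W

1900 W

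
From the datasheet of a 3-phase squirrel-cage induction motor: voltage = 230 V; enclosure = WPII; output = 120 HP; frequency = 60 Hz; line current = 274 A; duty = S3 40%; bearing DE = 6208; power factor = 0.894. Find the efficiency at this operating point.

P_out = 120 × 746 = 89520 W
P_in = √3·V_L·I_L·cosφ = 1.732 × 230 × 274 × 0.894 = 97581 W
η = P_out / P_in = 89520 / 97581 = 0.917 = 91.7%

91.7 %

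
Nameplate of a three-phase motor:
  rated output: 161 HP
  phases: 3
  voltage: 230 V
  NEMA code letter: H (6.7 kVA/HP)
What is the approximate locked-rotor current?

S_LR = 6.7 × 161 = 1078.7 kVA
I_LR = S_LR/(√3·V_L) = 1078700/(1.732×230) = 2710 A

2710 A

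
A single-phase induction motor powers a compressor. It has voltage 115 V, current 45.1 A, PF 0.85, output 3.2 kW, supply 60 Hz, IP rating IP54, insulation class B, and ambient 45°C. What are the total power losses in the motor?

P_in = V·I·cosφ = 115×45.1×0.85 = 4409 W
P_out = 3200 W
Losses = P_in − P_out = 4409 − 3200 = 1209 W

1.21 kW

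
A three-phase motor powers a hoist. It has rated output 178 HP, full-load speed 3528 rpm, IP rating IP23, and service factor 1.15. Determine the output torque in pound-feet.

265 lb·ft

P_out = 178 × 746 = 132788 W
ω = 2π × 3528/60 = 369.5 rad/s
τ = P_out/ω = 132788/369.5 = 359.4 N·m
In lb·ft: 359.4/1.356 = 265 lb·ft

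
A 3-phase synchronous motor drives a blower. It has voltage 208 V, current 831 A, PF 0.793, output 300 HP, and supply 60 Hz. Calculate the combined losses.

P_in = √3·V·I·cosφ = 1.732×208×831×0.793 = 237403 W
P_out = 300×746 = 223800 W
Losses = P_in − P_out = 237403 − 223800 = 13603 W

13600 W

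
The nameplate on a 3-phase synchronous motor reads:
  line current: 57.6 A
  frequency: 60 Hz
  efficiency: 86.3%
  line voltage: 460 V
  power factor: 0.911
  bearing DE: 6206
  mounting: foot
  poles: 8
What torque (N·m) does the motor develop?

383 N·m

P_in = √3·V·I·cosφ = 1.732 × 460 × 57.6 × 0.911 = 41807 W
P_out = η·P_in = 0.863 × 41807 = 36079 W
n = n_s = 120×60/8 = 900 rpm (synchronous)
ω = 2π×900/60 = 94.25 rad/s
τ = P_out/ω = 36079/94.25 = 383 N·m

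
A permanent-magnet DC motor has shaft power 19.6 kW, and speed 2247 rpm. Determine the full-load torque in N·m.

83.3 N·m

ω = 2π × 2247/60 = 235.3 rad/s
τ = P/ω = 19600/235.3 = 83.3 N·m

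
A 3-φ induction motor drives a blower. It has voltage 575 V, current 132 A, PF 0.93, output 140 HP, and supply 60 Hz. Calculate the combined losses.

P_in = √3·V·I·cosφ = 1.732×575×132×0.93 = 122257 W
P_out = 140×746 = 104440 W
Losses = P_in − P_out = 122257 − 104440 = 17817 W

17.8 kW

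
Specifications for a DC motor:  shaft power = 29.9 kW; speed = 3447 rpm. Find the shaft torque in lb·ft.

61.1 lb·ft

ω = 2π × 3447/60 = 361 rad/s
τ = P/ω = 29900/361 = 82.83 N·m
In lb·ft: 82.83/1.356 = 61.1 lb·ft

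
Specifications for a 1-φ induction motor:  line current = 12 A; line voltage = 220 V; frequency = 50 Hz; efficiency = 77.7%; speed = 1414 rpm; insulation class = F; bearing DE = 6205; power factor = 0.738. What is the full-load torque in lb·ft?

P_in = V·I·cosφ = 220 × 12 × 0.738 = 1948 W
P_out = η·P_in = 0.777 × 1948 = 1514 W
n = 1414 rpm
ω = 2π×1414/60 = 148.1 rad/s
τ = P_out/ω = 1514/148.1 = 10.22 N·m
In lb·ft: 10.22/1.356 = 7.54 lb·ft

7.54 lb·ft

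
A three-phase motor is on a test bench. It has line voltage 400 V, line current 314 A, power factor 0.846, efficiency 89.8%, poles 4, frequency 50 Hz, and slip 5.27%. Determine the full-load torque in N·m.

P_in = √3·V·I·cosφ = 1.732 × 400 × 314 × 0.846 = 184038 W
P_out = η·P_in = 0.898 × 184038 = 165266 W
n_s = 120×50/4 = 1500 rpm; n = 1500×(1−0.0527) = 1421 rpm
ω = 2π×1421/60 = 148.8 rad/s
τ = P_out/ω = 165266/148.8 = 1110 N·m

1110 N·m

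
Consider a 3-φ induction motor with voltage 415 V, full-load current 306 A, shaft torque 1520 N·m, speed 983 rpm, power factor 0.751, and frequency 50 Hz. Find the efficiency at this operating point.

ω = 2π × 983/60 = 102.9 rad/s; P_out = τω = 1520 × 102.9 = 156408 W
P_in = √3·V_L·I_L·cosφ = 1.732 × 415 × 306 × 0.751 = 165180 W
η = P_out / P_in = 156408 / 165180 = 0.947 = 94.7%

94.7 %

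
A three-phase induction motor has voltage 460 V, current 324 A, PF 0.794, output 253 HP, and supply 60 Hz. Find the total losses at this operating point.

P_in = √3·V·I·cosφ = 1.732×460×324×0.794 = 204961 W
P_out = 253×746 = 188738 W
Losses = P_in − P_out = 204961 − 188738 = 16223 W

16.2 kW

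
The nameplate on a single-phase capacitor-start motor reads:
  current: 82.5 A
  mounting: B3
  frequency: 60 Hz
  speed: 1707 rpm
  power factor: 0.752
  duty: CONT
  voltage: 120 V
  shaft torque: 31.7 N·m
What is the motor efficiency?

ω = 2π × 1707/60 = 178.8 rad/s; P_out = τω = 31.7 × 178.8 = 5668 W
P_in = V·I·cosφ = 120 × 82.5 × 0.752 = 7445 W
η = P_out / P_in = 5668 / 7445 = 0.761 = 76.1%

76.1 %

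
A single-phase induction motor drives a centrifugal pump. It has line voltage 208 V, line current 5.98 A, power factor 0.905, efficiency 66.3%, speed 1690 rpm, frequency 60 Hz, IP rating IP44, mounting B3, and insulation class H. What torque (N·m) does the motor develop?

4.22 N·m

P_in = V·I·cosφ = 208 × 5.98 × 0.905 = 1126 W
P_out = η·P_in = 0.663 × 1126 = 747 W
n = 1690 rpm
ω = 2π×1690/60 = 177 rad/s
τ = P_out/ω = 747/177 = 4.22 N·m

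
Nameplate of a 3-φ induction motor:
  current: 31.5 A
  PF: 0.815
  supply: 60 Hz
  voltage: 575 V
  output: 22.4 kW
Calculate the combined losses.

3170 W

P_in = √3·V·I·cosφ = 1.732×575×31.5×0.815 = 25567 W
P_out = 22400 W
Losses = P_in − P_out = 25567 − 22400 = 3167 W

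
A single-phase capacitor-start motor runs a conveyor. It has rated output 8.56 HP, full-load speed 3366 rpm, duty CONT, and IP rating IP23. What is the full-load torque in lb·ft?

13.4 lb·ft

P_out = 8.56 × 746 = 6386 W
ω = 2π × 3366/60 = 352.5 rad/s
τ = P_out/ω = 6386/352.5 = 18.12 N·m
In lb·ft: 18.12/1.356 = 13.4 lb·ft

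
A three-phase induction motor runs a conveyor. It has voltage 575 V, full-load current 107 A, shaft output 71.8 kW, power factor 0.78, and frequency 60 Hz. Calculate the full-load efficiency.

86.4 %

P_out = 71.8 kW = 71800 W
P_in = √3·V_L·I_L·cosφ = 1.732 × 575 × 107 × 0.78 = 83118 W
η = P_out / P_in = 71800 / 83118 = 0.864 = 86.4%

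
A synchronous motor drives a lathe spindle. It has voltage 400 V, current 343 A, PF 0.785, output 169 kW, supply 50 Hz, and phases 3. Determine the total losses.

P_in = √3·V·I·cosφ = 1.732×400×343×0.785 = 186540 W
P_out = 169000 W
Losses = P_in − P_out = 186540 − 169000 = 17540 W

17.5 kW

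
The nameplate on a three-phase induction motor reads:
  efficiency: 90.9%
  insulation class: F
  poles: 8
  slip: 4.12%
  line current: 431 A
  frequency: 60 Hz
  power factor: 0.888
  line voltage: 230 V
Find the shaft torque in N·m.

1530 N·m

P_in = √3·V·I·cosφ = 1.732 × 230 × 431 × 0.888 = 152464 W
P_out = η·P_in = 0.909 × 152464 = 138590 W
n_s = 120×60/8 = 900 rpm; n = 900×(1−0.0412) = 863 rpm
ω = 2π×863/60 = 90.37 rad/s
τ = P_out/ω = 138590/90.37 = 1530 N·m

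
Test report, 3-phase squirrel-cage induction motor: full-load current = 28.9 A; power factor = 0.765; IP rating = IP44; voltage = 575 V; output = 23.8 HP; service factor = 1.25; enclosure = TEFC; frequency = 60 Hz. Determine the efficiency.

P_out = 23.8 × 746 = 17755 W
P_in = √3·V_L·I_L·cosφ = 1.732 × 575 × 28.9 × 0.765 = 22018 W
η = P_out / P_in = 17755 / 22018 = 0.806 = 80.6%

80.6 %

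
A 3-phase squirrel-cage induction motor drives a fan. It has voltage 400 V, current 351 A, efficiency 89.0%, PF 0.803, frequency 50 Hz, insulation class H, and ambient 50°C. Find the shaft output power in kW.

174 kW

P_in = √3·V·I·cosφ = 1.732 × 400 × 351 × 0.803 = 195268 W
P_out = η·P_in = 0.89 × 195268 = 173789 W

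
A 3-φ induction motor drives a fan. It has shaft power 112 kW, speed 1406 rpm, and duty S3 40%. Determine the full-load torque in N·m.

ω = 2π × 1406/60 = 147.2 rad/s
τ = P/ω = 112000/147.2 = 761 N·m

761 N·m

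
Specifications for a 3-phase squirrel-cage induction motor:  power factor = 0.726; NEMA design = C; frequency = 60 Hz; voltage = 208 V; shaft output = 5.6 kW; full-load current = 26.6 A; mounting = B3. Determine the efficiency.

80.5 %

P_out = 5.6 kW = 5600 W
P_in = √3·V_L·I_L·cosφ = 1.732 × 208 × 26.6 × 0.726 = 6957 W
η = P_out / P_in = 5600 / 6957 = 0.805 = 80.5%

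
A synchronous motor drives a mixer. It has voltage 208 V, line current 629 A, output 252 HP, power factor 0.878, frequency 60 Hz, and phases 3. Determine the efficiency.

P_out = 252 × 746 = 187992 W
P_in = √3·V_L·I_L·cosφ = 1.732 × 208 × 629 × 0.878 = 198956 W
η = P_out / P_in = 187992 / 198956 = 0.945 = 94.5%

94.5 %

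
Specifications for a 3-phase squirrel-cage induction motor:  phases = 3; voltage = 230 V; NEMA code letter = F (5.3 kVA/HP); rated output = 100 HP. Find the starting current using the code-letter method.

S_LR = 5.3 × 100 = 530 kVA
I_LR = S_LR/(√3·V_L) = 530000/(1.732×230) = 1330 A

1330 A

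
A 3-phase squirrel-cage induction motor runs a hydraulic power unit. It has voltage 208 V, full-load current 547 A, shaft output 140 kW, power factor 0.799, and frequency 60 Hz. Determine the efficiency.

88.9 %

P_out = 140 kW = 140000 W
P_in = √3·V_L·I_L·cosφ = 1.732 × 208 × 547 × 0.799 = 157451 W
η = P_out / P_in = 140000 / 157451 = 0.889 = 88.9%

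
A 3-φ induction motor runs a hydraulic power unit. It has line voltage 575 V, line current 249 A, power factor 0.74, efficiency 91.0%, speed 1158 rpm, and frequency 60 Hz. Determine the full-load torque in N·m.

P_in = √3·V·I·cosφ = 1.732 × 575 × 249 × 0.74 = 183505 W
P_out = η·P_in = 0.91 × 183505 = 166990 W
n = 1158 rpm
ω = 2π×1158/60 = 121.3 rad/s
τ = P_out/ω = 166990/121.3 = 1380 N·m

1380 N·m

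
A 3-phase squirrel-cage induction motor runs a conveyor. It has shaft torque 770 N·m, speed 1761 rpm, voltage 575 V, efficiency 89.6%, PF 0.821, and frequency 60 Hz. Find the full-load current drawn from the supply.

194 A

ω = 2π×1761/60 = 184.4 rad/s; P_out = τω = 770 × 184.4 = 141988 W
P_in = P_out / η = 141988 / 0.896 = 158469 W
I_L = P_in / (√3·V_L·cosφ) = 158469 / (1.732 × 575 × 0.821) = 194 A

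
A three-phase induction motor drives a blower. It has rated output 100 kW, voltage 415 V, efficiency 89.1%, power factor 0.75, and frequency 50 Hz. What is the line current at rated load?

208 A

P_out = 100 kW = 100000 W
P_in = P_out / η = 100000 / 0.891 = 112233 W
I_L = P_in / (√3·V_L·cosφ) = 112233 / (1.732 × 415 × 0.75) = 208 A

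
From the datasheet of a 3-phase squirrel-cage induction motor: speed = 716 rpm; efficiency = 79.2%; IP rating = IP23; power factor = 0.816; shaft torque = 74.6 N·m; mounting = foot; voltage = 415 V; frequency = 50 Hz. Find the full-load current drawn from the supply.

ω = 2π×716/60 = 74.98 rad/s; P_out = τω = 74.6 × 74.98 = 5594 W
P_in = P_out / η = 5594 / 0.792 = 7063 W
I_L = P_in / (√3·V_L·cosφ) = 7063 / (1.732 × 415 × 0.816) = 12 A

12 A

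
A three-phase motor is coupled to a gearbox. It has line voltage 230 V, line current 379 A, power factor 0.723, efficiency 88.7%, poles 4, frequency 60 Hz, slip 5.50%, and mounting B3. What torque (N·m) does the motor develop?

544 N·m

P_in = √3·V·I·cosφ = 1.732 × 230 × 379 × 0.723 = 109157 W
P_out = η·P_in = 0.887 × 109157 = 96822 W
n_s = 120×60/4 = 1800 rpm; n = 1800×(1−0.055) = 1701 rpm
ω = 2π×1701/60 = 178.1 rad/s
τ = P_out/ω = 96822/178.1 = 544 N·m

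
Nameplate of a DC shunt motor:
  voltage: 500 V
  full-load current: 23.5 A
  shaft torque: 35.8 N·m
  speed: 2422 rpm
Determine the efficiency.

ω = 2π × 2422/60 = 253.6 rad/s; P_out = τω = 35.8 × 253.6 = 9079 W
P_in = V·I = 500 × 23.5 = 11750 W
η = P_out / P_in = 9079 / 11750 = 0.773 = 77.3%

77.3 %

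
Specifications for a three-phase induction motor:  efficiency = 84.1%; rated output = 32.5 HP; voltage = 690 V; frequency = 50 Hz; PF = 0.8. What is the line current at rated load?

30.2 A

P_out = 32.5 × 746 = 24245 W
P_in = P_out / η = 24245 / 0.841 = 28829 W
I_L = P_in / (√3·V_L·cosφ) = 28829 / (1.732 × 690 × 0.8) = 30.2 A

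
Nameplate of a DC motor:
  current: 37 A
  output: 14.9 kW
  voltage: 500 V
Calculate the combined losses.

P_in = V·I = 500×37 = 18500 W
P_out = 14900 W
Losses = P_in − P_out = 18500 − 14900 = 3600 W

3600 W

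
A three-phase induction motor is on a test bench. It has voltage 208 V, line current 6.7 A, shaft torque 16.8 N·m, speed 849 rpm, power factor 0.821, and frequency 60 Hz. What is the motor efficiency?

75.4 %

ω = 2π × 849/60 = 88.91 rad/s; P_out = τω = 16.8 × 88.91 = 1494 W
P_in = √3·V_L·I_L·cosφ = 1.732 × 208 × 6.7 × 0.821 = 1982 W
η = P_out / P_in = 1494 / 1982 = 0.754 = 75.4%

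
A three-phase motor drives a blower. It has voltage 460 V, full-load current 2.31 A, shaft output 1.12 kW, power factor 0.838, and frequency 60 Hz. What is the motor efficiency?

72.6 %

P_out = 1.12 kW = 1120 W
P_in = √3·V_L·I_L·cosφ = 1.732 × 460 × 2.31 × 0.838 = 1542 W
η = P_out / P_in = 1120 / 1542 = 0.726 = 72.6%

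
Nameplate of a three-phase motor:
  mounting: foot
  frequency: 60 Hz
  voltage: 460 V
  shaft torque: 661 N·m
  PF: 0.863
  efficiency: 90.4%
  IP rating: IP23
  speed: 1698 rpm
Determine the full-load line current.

ω = 2π×1698/60 = 177.8 rad/s; P_out = τω = 661 × 177.8 = 117526 W
P_in = P_out / η = 117526 / 0.904 = 130007 W
I_L = P_in / (√3·V_L·cosφ) = 130007 / (1.732 × 460 × 0.863) = 189 A

189 A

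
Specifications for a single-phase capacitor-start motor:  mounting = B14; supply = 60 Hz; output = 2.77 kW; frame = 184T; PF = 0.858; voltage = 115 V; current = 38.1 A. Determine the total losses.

P_in = V·I·cosφ = 115×38.1×0.858 = 3759 W
P_out = 2770 W
Losses = P_in − P_out = 3759 − 2770 = 989 W

989 W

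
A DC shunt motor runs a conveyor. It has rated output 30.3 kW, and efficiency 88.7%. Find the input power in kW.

P_out = 30300 W
P_in = P_out/η = 30300/0.887 = 34160 W = 34.2 kW

34.2 kW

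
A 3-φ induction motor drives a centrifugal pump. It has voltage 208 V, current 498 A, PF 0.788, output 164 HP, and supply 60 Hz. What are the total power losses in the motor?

19 kW

P_in = √3·V·I·cosφ = 1.732×208×498×0.788 = 141373 W
P_out = 164×746 = 122344 W
Losses = P_in − P_out = 141373 − 122344 = 19029 W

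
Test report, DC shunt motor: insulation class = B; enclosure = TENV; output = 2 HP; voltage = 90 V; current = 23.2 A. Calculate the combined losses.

596 W

P_in = V·I = 90×23.2 = 2088 W
P_out = 2×746 = 1492 W
Losses = P_in − P_out = 2088 − 1492 = 596 W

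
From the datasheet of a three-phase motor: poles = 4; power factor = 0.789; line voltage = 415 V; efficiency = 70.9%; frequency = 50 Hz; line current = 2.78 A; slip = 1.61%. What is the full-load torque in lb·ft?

5.33 lb·ft

P_in = √3·V·I·cosφ = 1.732 × 415 × 2.78 × 0.789 = 1577 W
P_out = η·P_in = 0.709 × 1577 = 1118 W
n_s = 120×50/4 = 1500 rpm; n = 1500×(1−0.0161) = 1476 rpm
ω = 2π×1476/60 = 154.6 rad/s
τ = P_out/ω = 1118/154.6 = 7.232 N·m
In lb·ft: 7.232/1.356 = 5.33 lb·ft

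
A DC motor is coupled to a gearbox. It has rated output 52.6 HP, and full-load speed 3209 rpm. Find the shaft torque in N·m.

117 N·m

P_out = 52.6 × 746 = 39240 W
ω = 2π × 3209/60 = 336 rad/s
τ = P_out/ω = 39240/336 = 117 N·m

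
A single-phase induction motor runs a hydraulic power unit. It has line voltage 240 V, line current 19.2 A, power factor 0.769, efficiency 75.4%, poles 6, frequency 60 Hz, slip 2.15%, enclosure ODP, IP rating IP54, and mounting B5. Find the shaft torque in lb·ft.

P_in = V·I·cosφ = 240 × 19.2 × 0.769 = 3544 W
P_out = η·P_in = 0.754 × 3544 = 2672 W
n_s = 120×60/6 = 1200 rpm; n = 1200×(1−0.0215) = 1174 rpm
ω = 2π×1174/60 = 122.9 rad/s
τ = P_out/ω = 2672/122.9 = 21.74 N·m
In lb·ft: 21.74/1.356 = 16 lb·ft

16 lb·ft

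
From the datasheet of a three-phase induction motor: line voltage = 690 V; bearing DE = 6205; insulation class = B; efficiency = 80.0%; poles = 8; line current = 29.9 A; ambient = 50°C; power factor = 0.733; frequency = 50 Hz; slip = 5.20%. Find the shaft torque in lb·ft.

P_in = √3·V·I·cosφ = 1.732 × 690 × 29.9 × 0.733 = 26192 W
P_out = η·P_in = 0.8 × 26192 = 20954 W
n_s = 120×50/8 = 750 rpm; n = 750×(1−0.052) = 711 rpm
ω = 2π×711/60 = 74.46 rad/s
τ = P_out/ω = 20954/74.46 = 281.4 N·m
In lb·ft: 281.4/1.356 = 208 lb·ft

208 lb·ft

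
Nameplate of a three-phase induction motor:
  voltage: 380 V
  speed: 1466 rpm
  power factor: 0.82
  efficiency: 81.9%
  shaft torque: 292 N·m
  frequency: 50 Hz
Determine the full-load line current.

ω = 2π×1466/60 = 153.5 rad/s; P_out = τω = 292 × 153.5 = 44822 W
P_in = P_out / η = 44822 / 0.819 = 54728 W
I_L = P_in / (√3·V_L·cosφ) = 54728 / (1.732 × 380 × 0.82) = 101 A

101 A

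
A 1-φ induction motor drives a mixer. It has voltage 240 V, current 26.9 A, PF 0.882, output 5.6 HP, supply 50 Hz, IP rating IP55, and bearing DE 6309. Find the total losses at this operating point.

P_in = V·I·cosφ = 240×26.9×0.882 = 5694 W
P_out = 5.6×746 = 4178 W
Losses = P_in − P_out = 5694 − 4178 = 1516 W

1520 W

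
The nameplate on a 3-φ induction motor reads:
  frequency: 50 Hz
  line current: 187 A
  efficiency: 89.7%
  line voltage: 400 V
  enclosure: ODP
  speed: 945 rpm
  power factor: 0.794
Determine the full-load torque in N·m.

P_in = √3·V·I·cosφ = 1.732 × 400 × 187 × 0.794 = 102866 W
P_out = η·P_in = 0.897 × 102866 = 92271 W
n = 945 rpm
ω = 2π×945/60 = 98.96 rad/s
τ = P_out/ω = 92271/98.96 = 932 N·m

932 N·m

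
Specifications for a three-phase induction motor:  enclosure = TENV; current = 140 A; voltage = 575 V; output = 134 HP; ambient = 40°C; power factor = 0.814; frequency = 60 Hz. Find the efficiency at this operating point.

88.1 %

P_out = 134 × 746 = 99964 W
P_in = √3·V_L·I_L·cosφ = 1.732 × 575 × 140 × 0.814 = 113493 W
η = P_out / P_in = 99964 / 113493 = 0.881 = 88.1%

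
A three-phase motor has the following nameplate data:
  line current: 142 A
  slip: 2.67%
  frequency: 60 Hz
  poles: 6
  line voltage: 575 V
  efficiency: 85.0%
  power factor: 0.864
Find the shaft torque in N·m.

849 N·m

P_in = √3·V·I·cosφ = 1.732 × 575 × 142 × 0.864 = 122185 W
P_out = η·P_in = 0.85 × 122185 = 103857 W
n_s = 120×60/6 = 1200 rpm; n = 1200×(1−0.0267) = 1168 rpm
ω = 2π×1168/60 = 122.3 rad/s
τ = P_out/ω = 103857/122.3 = 849 N·m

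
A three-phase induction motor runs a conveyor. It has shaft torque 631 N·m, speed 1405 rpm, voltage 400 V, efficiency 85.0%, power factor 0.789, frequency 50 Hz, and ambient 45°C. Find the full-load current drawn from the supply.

ω = 2π×1405/60 = 147.1 rad/s; P_out = τω = 631 × 147.1 = 92820 W
P_in = P_out / η = 92820 / 0.850 = 109200 W
I_L = P_in / (√3·V_L·cosφ) = 109200 / (1.732 × 400 × 0.789) = 200 A

200 A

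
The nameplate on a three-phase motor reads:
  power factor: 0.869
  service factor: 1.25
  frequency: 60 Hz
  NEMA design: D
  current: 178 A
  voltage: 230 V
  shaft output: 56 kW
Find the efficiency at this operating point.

P_out = 56 kW = 56000 W
P_in = √3·V_L·I_L·cosφ = 1.732 × 230 × 178 × 0.869 = 61619 W
η = P_out / P_in = 56000 / 61619 = 0.909 = 90.9%

90.9 %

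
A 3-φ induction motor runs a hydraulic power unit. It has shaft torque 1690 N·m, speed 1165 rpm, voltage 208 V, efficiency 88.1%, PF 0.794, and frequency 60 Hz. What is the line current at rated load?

818 A

ω = 2π×1165/60 = 122 rad/s; P_out = τω = 1690 × 122 = 206180 W
P_in = P_out / η = 206180 / 0.881 = 234030 W
I_L = P_in / (√3·V_L·cosφ) = 234030 / (1.732 × 208 × 0.794) = 818 A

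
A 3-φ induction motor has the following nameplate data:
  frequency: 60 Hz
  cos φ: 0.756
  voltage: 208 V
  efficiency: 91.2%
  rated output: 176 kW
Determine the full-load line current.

P_out = 176 kW = 176000 W
P_in = P_out / η = 176000 / 0.912 = 192982 W
I_L = P_in / (√3·V_L·cosφ) = 192982 / (1.732 × 208 × 0.756) = 709 A

709 A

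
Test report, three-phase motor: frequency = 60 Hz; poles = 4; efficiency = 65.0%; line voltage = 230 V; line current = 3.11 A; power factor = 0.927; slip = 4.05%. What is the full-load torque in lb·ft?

P_in = √3·V·I·cosφ = 1.732 × 230 × 3.11 × 0.927 = 1148 W
P_out = η·P_in = 0.65 × 1148 = 746 W
n_s = 120×60/4 = 1800 rpm; n = 1800×(1−0.0405) = 1727 rpm
ω = 2π×1727/60 = 180.9 rad/s
τ = P_out/ω = 746/180.9 = 4.124 N·m
In lb·ft: 4.124/1.356 = 3.04 lb·ft

3.04 lb·ft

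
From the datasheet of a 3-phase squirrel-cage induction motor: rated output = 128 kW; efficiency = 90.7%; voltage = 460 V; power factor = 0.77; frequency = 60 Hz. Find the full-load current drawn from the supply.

230 A

P_out = 128 kW = 128000 W
P_in = P_out / η = 128000 / 0.907 = 141125 W
I_L = P_in / (√3·V_L·cosφ) = 141125 / (1.732 × 460 × 0.77) = 230 A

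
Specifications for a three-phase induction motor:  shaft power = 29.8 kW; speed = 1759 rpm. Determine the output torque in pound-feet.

ω = 2π × 1759/60 = 184.2 rad/s
τ = P/ω = 29800/184.2 = 161.8 N·m
In lb·ft: 161.8/1.356 = 119 lb·ft

119 lb·ft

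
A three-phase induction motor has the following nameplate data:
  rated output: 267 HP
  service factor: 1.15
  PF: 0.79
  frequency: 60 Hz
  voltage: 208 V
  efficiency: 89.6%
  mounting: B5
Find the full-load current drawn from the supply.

781 A

P_out = 267 × 746 = 199182 W
P_in = P_out / η = 199182 / 0.896 = 222301 W
I_L = P_in / (√3·V_L·cosφ) = 222301 / (1.732 × 208 × 0.79) = 781 A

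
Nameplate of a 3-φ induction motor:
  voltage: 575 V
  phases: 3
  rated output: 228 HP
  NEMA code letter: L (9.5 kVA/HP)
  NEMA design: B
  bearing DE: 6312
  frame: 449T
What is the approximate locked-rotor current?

2170 A

S_LR = 9.5 × 228 = 2166 kVA
I_LR = S_LR/(√3·V_L) = 2166000/(1.732×575) = 2170 A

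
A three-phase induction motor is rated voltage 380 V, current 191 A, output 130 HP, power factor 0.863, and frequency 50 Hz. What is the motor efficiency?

89.4 %

P_out = 130 × 746 = 96980 W
P_in = √3·V_L·I_L·cosφ = 1.732 × 380 × 191 × 0.863 = 108486 W
η = P_out / P_in = 96980 / 108486 = 0.894 = 89.4%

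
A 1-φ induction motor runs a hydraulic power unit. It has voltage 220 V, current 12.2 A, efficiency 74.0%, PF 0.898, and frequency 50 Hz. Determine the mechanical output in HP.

P_in = V·I·cosφ = 220 × 12.2 × 0.898 = 2410 W
P_out = η·P_in = 0.74 × 2410 = 1783 W
= 1783/746 = 2.39 HP

2.39 HP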